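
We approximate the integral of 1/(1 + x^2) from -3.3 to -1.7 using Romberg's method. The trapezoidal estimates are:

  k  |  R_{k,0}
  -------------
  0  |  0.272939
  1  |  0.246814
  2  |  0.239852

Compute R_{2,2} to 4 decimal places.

R_{1,1} = (4·0.246814 − 0.272939) / 3 = 0.238106
R_{2,1} = (4·0.239852 − 0.246814) / 3 = 0.237531
R_{2,2} = (16·0.237531 − 0.238106) / 15 = 0.237493

0.2375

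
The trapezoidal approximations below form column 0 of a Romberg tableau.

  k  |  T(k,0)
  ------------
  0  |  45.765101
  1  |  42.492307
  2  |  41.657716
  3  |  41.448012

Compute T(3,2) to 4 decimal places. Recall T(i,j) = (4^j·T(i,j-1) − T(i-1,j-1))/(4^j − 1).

Richardson extrapolation on the trapezoidal column (denominator 4−1=3):
T(2,1) = (4·41.657716 − 42.492307) / 3 = 41.379519
T(3,1) = 41.448012 + (41.448012 − 41.657716)/3 = 41.378111
T(3,2) = (16·41.378111 − 41.379519) / 15 = 41.378017

41.3780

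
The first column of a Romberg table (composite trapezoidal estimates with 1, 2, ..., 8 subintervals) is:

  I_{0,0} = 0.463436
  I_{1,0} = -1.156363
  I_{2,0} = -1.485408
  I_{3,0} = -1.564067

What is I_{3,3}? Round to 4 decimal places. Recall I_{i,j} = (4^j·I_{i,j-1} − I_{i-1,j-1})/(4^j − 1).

I_{1,1} = -1.156363 + (-1.156363 − 0.463436)/3 = -1.696296
I_{2,1} = (4·(-1.485408) − (-1.156363)) / 3 = -1.595090
I_{3,1} = -1.564067 + (-1.564067 − (-1.485408))/3 = -1.590287
I_{2,2} = -1.595090 + (-1.595090 − (-1.696296))/15 = -1.588343
I_{3,2} = -1.590287 + (-1.590287 − (-1.595090))/15 = -1.589967
I_{3,3} = (64·(-1.589967) − (-1.588343)) / 63 = -1.589993

-1.5900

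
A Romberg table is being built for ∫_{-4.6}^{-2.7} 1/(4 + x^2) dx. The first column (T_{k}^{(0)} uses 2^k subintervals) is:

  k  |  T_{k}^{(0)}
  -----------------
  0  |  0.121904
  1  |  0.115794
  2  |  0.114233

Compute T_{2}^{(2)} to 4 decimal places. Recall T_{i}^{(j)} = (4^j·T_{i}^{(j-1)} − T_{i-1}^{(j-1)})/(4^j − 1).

Richardson extrapolation on the trapezoidal column (denominator 4−1=3):
T_{1}^{(1)} = 0.115794 + (0.115794 − 0.121904)/3 = 0.113757
T_{2}^{(1)} = 0.114233 + (0.114233 − 0.115794)/3 = 0.113713
T_{2}^{(2)} = 0.113713 + (0.113713 − 0.113757)/15 = 0.113710
(Column j=1 coincides with Simpson's rule on the same nodes.)

0.1137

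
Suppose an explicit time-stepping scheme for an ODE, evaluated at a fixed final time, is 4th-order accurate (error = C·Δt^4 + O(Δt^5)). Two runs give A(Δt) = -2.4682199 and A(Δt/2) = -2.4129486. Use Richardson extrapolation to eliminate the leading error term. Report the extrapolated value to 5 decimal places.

-2.40926

Extrapolated value = (16·A(Δt/2) − A(Δt)) / (16 − 1)
= (16·(-2.4129486) − (-2.4682199)) / 15
= -36.1389577 / 15 = -2.4092638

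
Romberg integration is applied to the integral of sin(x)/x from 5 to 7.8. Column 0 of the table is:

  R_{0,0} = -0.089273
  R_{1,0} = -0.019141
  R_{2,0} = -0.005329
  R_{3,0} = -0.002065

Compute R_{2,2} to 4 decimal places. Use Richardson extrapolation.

-0.0011

Richardson extrapolation on the trapezoidal column (denominator 4−1=3):
R_{1,1} = -0.019141 + (-0.019141 − (-0.089273))/3 = 0.004236
R_{2,1} = (4·(-0.005329) − (-0.019141)) / 3 = -0.000725
R_{2,2} = (16·(-0.000725) − 0.004236) / 15 = -0.001056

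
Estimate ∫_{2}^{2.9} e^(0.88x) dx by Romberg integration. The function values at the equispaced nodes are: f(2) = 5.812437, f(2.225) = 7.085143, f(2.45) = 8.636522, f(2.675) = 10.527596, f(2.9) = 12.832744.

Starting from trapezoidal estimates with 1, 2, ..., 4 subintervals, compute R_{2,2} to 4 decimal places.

7.9776

R_{0,0} (trapezoid, 1 panel, h=0.9000): 8.390331
R_{1,0} (trapezoid, 2 panels, h=0.4500): 8.081601
R_{2,0} (trapezoid, 4 panels, h=0.2250): 8.003667
R_{1,1} = 8.081601 + (8.081601 − 8.390331)/3 = 7.978691
R_{2,1} = 8.003667 + (8.003667 − 8.081601)/3 = 7.977689
R_{2,2} = 7.977689 + (7.977689 − 7.978691)/15 = 7.977622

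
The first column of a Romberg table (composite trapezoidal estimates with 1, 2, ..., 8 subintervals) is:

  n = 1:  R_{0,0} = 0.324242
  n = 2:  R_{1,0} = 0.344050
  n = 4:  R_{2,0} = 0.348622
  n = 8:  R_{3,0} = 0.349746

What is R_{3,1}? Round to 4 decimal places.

0.3501

R_{3,1} = 0.349746 + (0.349746 − 0.348622)/3 = 0.350121
(Column j=1 coincides with Simpson's rule on the same nodes.)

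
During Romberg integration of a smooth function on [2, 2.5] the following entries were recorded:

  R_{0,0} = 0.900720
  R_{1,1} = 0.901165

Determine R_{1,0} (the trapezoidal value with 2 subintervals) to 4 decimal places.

From R_{1,1} = (4·R_{1,0} − R_{0,0})/3, solve for R_{1,0}:
4·R_{1,0} = 3·0.901165 + 0.900720 = 3.604215
R_{1,0} = 0.901054

0.9011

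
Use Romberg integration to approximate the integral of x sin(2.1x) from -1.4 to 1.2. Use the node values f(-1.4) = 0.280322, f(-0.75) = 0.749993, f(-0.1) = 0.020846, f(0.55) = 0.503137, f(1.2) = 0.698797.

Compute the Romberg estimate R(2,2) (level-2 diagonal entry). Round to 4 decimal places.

1.3637

R(0,0) (trapezoid, 1 panel, h=2.6000): 1.272855
R(1,0) (trapezoid, 2 panels, h=1.3000): 0.663527
R(2,0) (trapezoid, 4 panels, h=0.6500): 1.146298
R(1,1) = 0.663527 + (0.663527 − 1.272855)/3 = 0.460418
R(2,1) = 1.146298 + (1.146298 − 0.663527)/3 = 1.307222
R(2,2) = 1.307222 + (1.307222 − 0.460418)/15 = 1.363676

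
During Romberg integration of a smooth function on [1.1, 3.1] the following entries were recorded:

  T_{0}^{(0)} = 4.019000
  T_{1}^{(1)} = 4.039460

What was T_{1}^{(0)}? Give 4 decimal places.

4.0343

From T_{1}^{(1)} = (4·T_{1}^{(0)} − T_{0}^{(0)})/3, solve for T_{1}^{(0)}:
4·T_{1}^{(0)} = 3·4.039460 + 4.019000 = 16.137380
T_{1}^{(0)} = 4.034345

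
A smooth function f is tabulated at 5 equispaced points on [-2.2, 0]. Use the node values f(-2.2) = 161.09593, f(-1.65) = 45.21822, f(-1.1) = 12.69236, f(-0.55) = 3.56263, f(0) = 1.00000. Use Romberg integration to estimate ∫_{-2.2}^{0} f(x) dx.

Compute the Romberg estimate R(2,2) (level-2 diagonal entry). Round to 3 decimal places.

R(0,0) (trapezoid, 1 panel, h=2.2000): 178.30552
R(1,0) (trapezoid, 2 panels, h=1.1000): 103.11436
R(2,0) (trapezoid, 4 panels, h=0.5500): 78.38665
R(1,1) = 103.11436 + (103.11436 − 178.30552)/3 = 78.05064
R(2,1) = 78.38665 + (78.38665 − 103.11436)/3 = 70.14408
R(2,2) = 70.14408 + (70.14408 − 78.05064)/15 = 69.61698

69.617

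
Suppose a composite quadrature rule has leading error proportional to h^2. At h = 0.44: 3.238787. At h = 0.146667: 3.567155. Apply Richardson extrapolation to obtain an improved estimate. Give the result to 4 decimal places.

The leading error scales as h^2; refining by a factor of 3 reduces it by 3^2 = 9.
Extrapolated value = (9·A(h/3) − A(h)) / (9 − 1)
= (9·3.567155 − 3.238787) / 8
= 28.865608 / 8 = 3.608201

3.6082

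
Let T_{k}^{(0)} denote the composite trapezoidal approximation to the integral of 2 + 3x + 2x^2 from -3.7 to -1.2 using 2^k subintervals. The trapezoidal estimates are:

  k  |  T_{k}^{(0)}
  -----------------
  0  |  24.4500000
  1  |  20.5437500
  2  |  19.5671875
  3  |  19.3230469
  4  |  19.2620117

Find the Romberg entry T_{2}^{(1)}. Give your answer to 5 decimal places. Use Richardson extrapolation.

Richardson extrapolation on the trapezoidal column (denominator 4−1=3):
T_{2}^{(1)} = 19.5671875 + (19.5671875 − 20.5437500)/3 = 19.2416667
(Column j=1 coincides with Simpson's rule on the same nodes.)

19.24167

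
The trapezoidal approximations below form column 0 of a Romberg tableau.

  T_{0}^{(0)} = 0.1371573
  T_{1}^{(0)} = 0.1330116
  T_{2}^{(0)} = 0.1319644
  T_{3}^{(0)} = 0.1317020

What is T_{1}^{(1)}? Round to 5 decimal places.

T_{1}^{(1)} = 0.1330116 + (0.1330116 − 0.1371573)/3 = 0.1316297
(Column j=1 coincides with Simpson's rule on the same nodes.)

0.13163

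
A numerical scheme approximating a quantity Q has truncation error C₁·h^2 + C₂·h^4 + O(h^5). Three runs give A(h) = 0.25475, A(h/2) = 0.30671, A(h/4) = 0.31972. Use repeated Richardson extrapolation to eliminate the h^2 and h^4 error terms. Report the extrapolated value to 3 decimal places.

0.324

First eliminate the h^2 term (factor 2^2 = 4):
  B₁ = (4·0.30671 − 0.25475)/3 = 0.32403
  B₂ = (4·0.31972 − 0.30671)/3 = 0.32406
Then eliminate the h^4 term (factor 2^4 = 16):
  (16·0.32406 − 0.32403)/15 = 0.32406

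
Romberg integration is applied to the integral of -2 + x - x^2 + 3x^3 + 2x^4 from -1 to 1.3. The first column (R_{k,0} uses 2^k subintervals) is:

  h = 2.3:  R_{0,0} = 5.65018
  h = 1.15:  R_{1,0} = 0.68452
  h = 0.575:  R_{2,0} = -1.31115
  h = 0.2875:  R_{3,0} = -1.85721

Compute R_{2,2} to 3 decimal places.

R_{1,1} = (4·0.68452 − 5.65018) / 3 = -0.97070
R_{2,1} = -1.31115 + (-1.31115 − 0.68452)/3 = -1.97637
R_{2,2} = -1.97637 + (-1.97637 − (-0.97070))/15 = -2.04341

-2.043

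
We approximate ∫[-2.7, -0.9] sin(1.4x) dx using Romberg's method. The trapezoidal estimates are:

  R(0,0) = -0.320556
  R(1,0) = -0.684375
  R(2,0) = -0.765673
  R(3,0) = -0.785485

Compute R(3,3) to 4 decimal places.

R(1,1) = (4·(-0.684375) − (-0.320556)) / 3 = -0.805648
R(2,1) = -0.765673 + (-0.765673 − (-0.684375))/3 = -0.792772
R(3,1) = (4·(-0.785485) − (-0.765673)) / 3 = -0.792089
R(2,2) = (16·(-0.792772) − (-0.805648)) / 15 = -0.791914
R(3,2) = (16·(-0.792089) − (-0.792772)) / 15 = -0.792043
R(3,3) = -0.792043 + (-0.792043 − (-0.791914))/63 = -0.792045
(Column j=1 coincides with Simpson's rule on the same nodes.)

-0.7920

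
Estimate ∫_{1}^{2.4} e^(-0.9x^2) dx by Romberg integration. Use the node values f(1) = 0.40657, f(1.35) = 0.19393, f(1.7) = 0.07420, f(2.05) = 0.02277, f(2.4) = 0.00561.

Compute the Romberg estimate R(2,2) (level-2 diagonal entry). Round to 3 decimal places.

0.167

R(0,0) (trapezoid, 1 panel, h=1.4000): 0.28853
R(1,0) (trapezoid, 2 panels, h=0.7000): 0.19620
R(2,0) (trapezoid, 4 panels, h=0.3500): 0.17395
R(1,1) = 0.19620 + (0.19620 − 0.28853)/3 = 0.16542
R(2,1) = 0.17395 + (0.17395 − 0.19620)/3 = 0.16653
R(2,2) = 0.16653 + (0.16653 − 0.16542)/15 = 0.16660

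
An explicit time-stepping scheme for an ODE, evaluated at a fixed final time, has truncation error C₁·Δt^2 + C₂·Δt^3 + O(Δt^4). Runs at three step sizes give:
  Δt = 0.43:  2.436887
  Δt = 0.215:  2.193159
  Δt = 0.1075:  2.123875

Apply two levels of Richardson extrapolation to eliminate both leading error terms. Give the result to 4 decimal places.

2.0992

First eliminate the Δt^2 term (factor 2^2 = 4):
  B₁ = (4·2.193159 − 2.436887)/3 = 2.111916
  B₂ = (4·2.123875 − 2.193159)/3 = 2.100780
Then eliminate the Δt^3 term (factor 2^3 = 8):
  (8·2.100780 − 2.111916)/7 = 2.099189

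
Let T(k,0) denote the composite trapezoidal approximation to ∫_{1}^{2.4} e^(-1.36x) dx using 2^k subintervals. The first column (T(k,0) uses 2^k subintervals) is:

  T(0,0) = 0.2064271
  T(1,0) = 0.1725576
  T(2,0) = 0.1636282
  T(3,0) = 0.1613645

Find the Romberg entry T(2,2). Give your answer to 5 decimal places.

T(1,1) = (4·0.1725576 − 0.2064271) / 3 = 0.1612678
T(2,1) = (4·0.1636282 − 0.1725576) / 3 = 0.1606517
T(2,2) = 0.1606517 + (0.1606517 − 0.1612678)/15 = 0.1606106

0.16061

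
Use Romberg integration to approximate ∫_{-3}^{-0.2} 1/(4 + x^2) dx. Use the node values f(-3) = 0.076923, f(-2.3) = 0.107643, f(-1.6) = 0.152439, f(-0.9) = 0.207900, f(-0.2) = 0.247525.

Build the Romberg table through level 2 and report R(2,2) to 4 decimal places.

R(0,0) (trapezoid, 1 panel, h=2.8000): 0.454227
R(1,0) (trapezoid, 2 panels, h=1.4000): 0.440528
R(2,0) (trapezoid, 4 panels, h=0.7000): 0.441144
R(1,1) = 0.440528 + (0.440528 − 0.454227)/3 = 0.435962
R(2,1) = 0.441144 + (0.441144 − 0.440528)/3 = 0.441349
R(2,2) = 0.441349 + (0.441349 − 0.435962)/15 = 0.441708

0.4417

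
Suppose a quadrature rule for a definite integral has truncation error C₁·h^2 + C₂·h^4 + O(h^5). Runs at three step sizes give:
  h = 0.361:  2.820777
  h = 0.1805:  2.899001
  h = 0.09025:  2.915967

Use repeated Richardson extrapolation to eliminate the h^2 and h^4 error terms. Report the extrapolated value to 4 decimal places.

2.9214

First eliminate the h^2 term (factor 2^2 = 4):
  B₁ = (4·2.899001 − 2.820777)/3 = 2.925076
  B₂ = (4·2.915967 − 2.899001)/3 = 2.921622
Then eliminate the h^4 term (factor 2^4 = 16):
  (16·2.921622 − 2.925076)/15 = 2.921392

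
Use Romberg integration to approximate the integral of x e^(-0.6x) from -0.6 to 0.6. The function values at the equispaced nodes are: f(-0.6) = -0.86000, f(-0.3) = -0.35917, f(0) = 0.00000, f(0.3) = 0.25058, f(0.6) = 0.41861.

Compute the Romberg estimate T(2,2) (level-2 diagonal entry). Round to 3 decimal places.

T(0,0) (trapezoid, 1 panel, h=1.2000): -0.26483
T(1,0) (trapezoid, 2 panels, h=0.6000): -0.13242
T(2,0) (trapezoid, 4 panels, h=0.3000): -0.09879
T(1,1) = -0.13242 + (-0.13242 − (-0.26483))/3 = -0.08828
T(2,1) = -0.09879 + (-0.09879 − (-0.13242))/3 = -0.08758
T(2,2) = -0.08758 + (-0.08758 − (-0.08828))/15 = -0.08753

-0.088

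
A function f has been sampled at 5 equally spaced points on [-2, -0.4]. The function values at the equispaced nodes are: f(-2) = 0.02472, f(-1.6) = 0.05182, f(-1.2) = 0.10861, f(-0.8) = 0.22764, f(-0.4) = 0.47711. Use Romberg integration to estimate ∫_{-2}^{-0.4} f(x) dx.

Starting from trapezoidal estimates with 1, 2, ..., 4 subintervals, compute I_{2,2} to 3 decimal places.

I_{0,0} (trapezoid, 1 panel, h=1.6000): 0.40146
I_{1,0} (trapezoid, 2 panels, h=0.8000): 0.28762
I_{2,0} (trapezoid, 4 panels, h=0.4000): 0.25559
I_{1,1} = 0.28762 + (0.28762 − 0.40146)/3 = 0.24967
I_{2,1} = 0.25559 + (0.25559 − 0.28762)/3 = 0.24491
I_{2,2} = 0.24491 + (0.24491 − 0.24967)/15 = 0.24459

0.245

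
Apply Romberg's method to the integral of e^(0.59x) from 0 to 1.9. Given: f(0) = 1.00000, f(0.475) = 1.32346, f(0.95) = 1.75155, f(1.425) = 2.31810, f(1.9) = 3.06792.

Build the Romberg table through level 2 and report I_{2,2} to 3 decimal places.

3.505

I_{0,0} (trapezoid, 1 panel, h=1.9000): 3.86452
I_{1,0} (trapezoid, 2 panels, h=0.9500): 3.59623
I_{2,0} (trapezoid, 4 panels, h=0.4750): 3.52786
I_{1,1} = 3.59623 + (3.59623 − 3.86452)/3 = 3.50680
I_{2,1} = 3.52786 + (3.52786 − 3.59623)/3 = 3.50507
I_{2,2} = 3.50507 + (3.50507 − 3.50680)/15 = 3.50495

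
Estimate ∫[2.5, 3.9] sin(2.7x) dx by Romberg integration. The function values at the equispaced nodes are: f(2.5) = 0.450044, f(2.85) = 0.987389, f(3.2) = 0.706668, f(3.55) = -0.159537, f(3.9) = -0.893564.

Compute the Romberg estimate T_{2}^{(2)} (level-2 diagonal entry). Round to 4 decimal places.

0.4957

T_{0}^{(0)} (trapezoid, 1 panel, h=1.4000): -0.310464
T_{1}^{(0)} (trapezoid, 2 panels, h=0.7000): 0.339436
T_{2}^{(0)} (trapezoid, 4 panels, h=0.3500): 0.459466
T_{1}^{(1)} = 0.339436 + (0.339436 − (-0.310464))/3 = 0.556069
T_{2}^{(1)} = 0.459466 + (0.459466 − 0.339436)/3 = 0.499476
T_{2}^{(2)} = 0.499476 + (0.499476 − 0.556069)/15 = 0.495703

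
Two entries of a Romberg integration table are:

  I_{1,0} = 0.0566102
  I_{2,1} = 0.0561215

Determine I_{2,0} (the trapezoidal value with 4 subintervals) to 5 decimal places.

From I_{2,1} = (4·I_{2,0} − I_{1,0})/3, solve for I_{2,0}:
4·I_{2,0} = 3·0.0561215 + 0.0566102 = 0.2249747
I_{2,0} = 0.0562437

0.05624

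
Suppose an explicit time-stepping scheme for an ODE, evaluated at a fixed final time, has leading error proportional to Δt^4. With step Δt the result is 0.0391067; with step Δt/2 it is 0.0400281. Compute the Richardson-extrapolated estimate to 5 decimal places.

The leading error scales as Δt^4; refining by a factor of 2 reduces it by 2^4 = 16.
Extrapolated value = (16·A(Δt/2) − A(Δt)) / (16 − 1)
= (16·0.0400281 − 0.0391067) / 15
= 0.6013429 / 15 = 0.0400895

0.04009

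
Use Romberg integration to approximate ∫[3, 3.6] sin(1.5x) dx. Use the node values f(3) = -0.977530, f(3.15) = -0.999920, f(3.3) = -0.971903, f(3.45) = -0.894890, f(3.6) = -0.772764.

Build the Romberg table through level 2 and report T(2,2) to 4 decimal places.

T(0,0) (trapezoid, 1 panel, h=0.6000): -0.525088
T(1,0) (trapezoid, 2 panels, h=0.3000): -0.554115
T(2,0) (trapezoid, 4 panels, h=0.1500): -0.561279
T(1,1) = -0.554115 + (-0.554115 − (-0.525088))/3 = -0.563791
T(2,1) = -0.561279 + (-0.561279 − (-0.554115))/3 = -0.563667
T(2,2) = -0.563667 + (-0.563667 − (-0.563791))/15 = -0.563659

-0.5637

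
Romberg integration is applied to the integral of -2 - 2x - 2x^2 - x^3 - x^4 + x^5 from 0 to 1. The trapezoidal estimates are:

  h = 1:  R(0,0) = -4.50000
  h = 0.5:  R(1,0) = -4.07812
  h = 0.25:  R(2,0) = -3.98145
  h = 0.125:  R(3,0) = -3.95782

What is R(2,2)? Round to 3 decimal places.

Richardson extrapolation on the trapezoidal column (denominator 4−1=3):
R(1,1) = -4.07812 + (-4.07812 − (-4.50000))/3 = -3.93749
R(2,1) = -3.98145 + (-3.98145 − (-4.07812))/3 = -3.94923
R(2,2) = -3.94923 + (-3.94923 − (-3.93749))/15 = -3.95001

-3.950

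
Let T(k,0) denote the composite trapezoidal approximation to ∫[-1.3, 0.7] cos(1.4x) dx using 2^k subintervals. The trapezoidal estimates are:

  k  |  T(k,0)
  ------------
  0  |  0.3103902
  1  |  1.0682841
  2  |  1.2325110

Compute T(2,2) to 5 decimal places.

Richardson extrapolation on the trapezoidal column (denominator 4−1=3):
T(1,1) = (4·1.0682841 − 0.3103902) / 3 = 1.3209154
T(2,1) = 1.2325110 + (1.2325110 − 1.0682841)/3 = 1.2872533
T(2,2) = (16·1.2872533 − 1.3209154) / 15 = 1.2850092

1.28501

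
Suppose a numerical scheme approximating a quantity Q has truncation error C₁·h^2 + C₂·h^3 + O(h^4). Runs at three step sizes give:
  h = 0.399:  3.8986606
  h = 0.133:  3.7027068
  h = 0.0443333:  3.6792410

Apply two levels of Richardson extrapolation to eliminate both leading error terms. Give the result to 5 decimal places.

3.67623

First eliminate the h^2 term (factor 3^2 = 9):
  B₁ = (9·3.7027068 − 3.8986606)/8 = 3.6782126
  B₂ = (9·3.6792410 − 3.7027068)/8 = 3.6763078
Then eliminate the h^3 term (factor 3^3 = 27):
  (27·3.6763078 − 3.6782126)/26 = 3.6762345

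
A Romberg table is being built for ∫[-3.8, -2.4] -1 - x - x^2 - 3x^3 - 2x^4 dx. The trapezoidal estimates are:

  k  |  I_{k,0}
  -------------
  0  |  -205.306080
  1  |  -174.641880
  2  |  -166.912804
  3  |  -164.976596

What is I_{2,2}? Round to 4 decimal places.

Richardson extrapolation on the trapezoidal column (denominator 4−1=3):
I_{1,1} = (4·(-174.641880) − (-205.306080)) / 3 = -164.420480
I_{2,1} = -166.912804 + (-166.912804 − (-174.641880))/3 = -164.336445
I_{2,2} = (16·(-164.336445) − (-164.420480)) / 15 = -164.330843
(Column j=1 coincides with Simpson's rule on the same nodes.)

-164.3308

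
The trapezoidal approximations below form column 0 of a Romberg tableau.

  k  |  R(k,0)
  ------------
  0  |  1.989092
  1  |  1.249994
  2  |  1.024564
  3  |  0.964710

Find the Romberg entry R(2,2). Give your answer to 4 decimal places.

0.9458

Richardson extrapolation on the trapezoidal column (denominator 4−1=3):
R(1,1) = 1.249994 + (1.249994 − 1.989092)/3 = 1.003628
R(2,1) = 1.024564 + (1.024564 − 1.249994)/3 = 0.949421
R(2,2) = 0.949421 + (0.949421 − 1.003628)/15 = 0.945807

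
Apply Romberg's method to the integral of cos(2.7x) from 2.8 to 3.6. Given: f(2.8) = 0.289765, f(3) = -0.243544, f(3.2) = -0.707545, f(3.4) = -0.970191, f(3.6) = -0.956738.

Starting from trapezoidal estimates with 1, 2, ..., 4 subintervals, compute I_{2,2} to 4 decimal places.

-0.4622

I_{0,0} (trapezoid, 1 panel, h=0.8000): -0.266789
I_{1,0} (trapezoid, 2 panels, h=0.4000): -0.416413
I_{2,0} (trapezoid, 4 panels, h=0.2000): -0.450953
I_{1,1} = -0.416413 + (-0.416413 − (-0.266789))/3 = -0.466288
I_{2,1} = -0.450953 + (-0.450953 − (-0.416413))/3 = -0.462466
I_{2,2} = -0.462466 + (-0.462466 − (-0.466288))/15 = -0.462211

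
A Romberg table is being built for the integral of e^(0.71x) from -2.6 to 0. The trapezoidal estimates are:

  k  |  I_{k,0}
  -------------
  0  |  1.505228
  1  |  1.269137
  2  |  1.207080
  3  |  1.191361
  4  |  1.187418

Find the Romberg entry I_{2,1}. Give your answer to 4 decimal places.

1.1864

Richardson extrapolation on the trapezoidal column (denominator 4−1=3):
I_{2,1} = (4·1.207080 − 1.269137) / 3 = 1.186394
(Column j=1 coincides with Simpson's rule on the same nodes.)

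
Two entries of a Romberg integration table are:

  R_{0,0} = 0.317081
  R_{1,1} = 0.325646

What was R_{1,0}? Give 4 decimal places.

0.3235

From R_{1,1} = (4·R_{1,0} − R_{0,0})/3, solve for R_{1,0}:
4·R_{1,0} = 3·0.325646 + 0.317081 = 1.294019
R_{1,0} = 0.323505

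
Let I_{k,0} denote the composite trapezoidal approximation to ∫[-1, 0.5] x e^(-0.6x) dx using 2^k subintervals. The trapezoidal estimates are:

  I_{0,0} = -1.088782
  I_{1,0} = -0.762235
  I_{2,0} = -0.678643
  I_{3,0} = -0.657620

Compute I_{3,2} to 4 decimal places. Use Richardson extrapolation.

-0.6506

I_{2,1} = -0.678643 + (-0.678643 − (-0.762235))/3 = -0.650779
I_{3,1} = -0.657620 + (-0.657620 − (-0.678643))/3 = -0.650612
I_{3,2} = (16·(-0.650612) − (-0.650779)) / 15 = -0.650601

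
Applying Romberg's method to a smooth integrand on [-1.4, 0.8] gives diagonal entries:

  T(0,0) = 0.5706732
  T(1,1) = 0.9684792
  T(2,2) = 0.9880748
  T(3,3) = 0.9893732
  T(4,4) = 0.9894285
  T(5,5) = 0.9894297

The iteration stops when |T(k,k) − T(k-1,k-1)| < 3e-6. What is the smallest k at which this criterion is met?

|T(1,1) − T(0,0)| = 0.3978060 ≥ 3e-6
|T(2,2) − T(1,1)| = 0.0195956 ≥ 3e-6
|T(3,3) − T(2,2)| = 0.0012984 ≥ 3e-6
|T(4,4) − T(3,3)| = 0.0000553 ≥ 3e-6
|T(5,5) − T(4,4)| = 0.0000012 < 3e-6

k = 5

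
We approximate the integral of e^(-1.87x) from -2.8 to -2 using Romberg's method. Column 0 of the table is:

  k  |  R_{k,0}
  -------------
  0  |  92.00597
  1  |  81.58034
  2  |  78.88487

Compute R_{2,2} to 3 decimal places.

77.978

Richardson extrapolation on the trapezoidal column (denominator 4−1=3):
R_{1,1} = 81.58034 + (81.58034 − 92.00597)/3 = 78.10513
R_{2,1} = (4·78.88487 − 81.58034) / 3 = 77.98638
R_{2,2} = (16·77.98638 − 78.10513) / 15 = 77.97846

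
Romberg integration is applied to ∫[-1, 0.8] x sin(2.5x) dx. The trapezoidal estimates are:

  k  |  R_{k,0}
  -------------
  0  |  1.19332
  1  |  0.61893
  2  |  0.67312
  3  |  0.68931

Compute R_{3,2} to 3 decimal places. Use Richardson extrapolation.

0.695

R_{2,1} = (4·0.67312 − 0.61893) / 3 = 0.69118
R_{3,1} = 0.68931 + (0.68931 − 0.67312)/3 = 0.69471
R_{3,2} = (16·0.69471 − 0.69118) / 15 = 0.69495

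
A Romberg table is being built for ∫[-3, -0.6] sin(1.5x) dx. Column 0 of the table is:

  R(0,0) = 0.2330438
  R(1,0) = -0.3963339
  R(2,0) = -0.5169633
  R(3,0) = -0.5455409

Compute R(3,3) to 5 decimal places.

R(1,1) = (4·(-0.3963339) − 0.2330438) / 3 = -0.6061265
R(2,1) = -0.5169633 + (-0.5169633 − (-0.3963339))/3 = -0.5571731
R(3,1) = -0.5455409 + (-0.5455409 − (-0.5169633))/3 = -0.5550668
R(2,2) = -0.5571731 + (-0.5571731 − (-0.6061265))/15 = -0.5539095
R(3,2) = (16·(-0.5550668) − (-0.5571731)) / 15 = -0.5549264
R(3,3) = -0.5549264 + (-0.5549264 − (-0.5539095))/63 = -0.5549425

-0.55494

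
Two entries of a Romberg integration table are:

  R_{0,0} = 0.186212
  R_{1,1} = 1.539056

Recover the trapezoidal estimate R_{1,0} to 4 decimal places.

1.2008

From R_{1,1} = (4·R_{1,0} − R_{0,0})/3, solve for R_{1,0}:
4·R_{1,0} = 3·1.539056 + 0.186212 = 4.803380
R_{1,0} = 1.200845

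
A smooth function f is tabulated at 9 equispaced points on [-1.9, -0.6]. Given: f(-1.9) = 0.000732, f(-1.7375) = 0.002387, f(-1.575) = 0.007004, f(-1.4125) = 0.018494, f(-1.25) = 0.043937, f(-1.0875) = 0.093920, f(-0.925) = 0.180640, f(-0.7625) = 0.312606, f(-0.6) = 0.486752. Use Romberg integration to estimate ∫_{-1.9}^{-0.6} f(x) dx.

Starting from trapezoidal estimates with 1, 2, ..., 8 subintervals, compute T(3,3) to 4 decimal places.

0.1441

T(0,0) (trapezoid, 1 panel, h=1.3000): 0.316865
T(1,0) (trapezoid, 2 panels, h=0.6500): 0.186991
T(2,0) (trapezoid, 4 panels, h=0.3250): 0.154480
T(3,0) (trapezoid, 8 panels, h=0.1625): 0.146694
T(1,1) = 0.186991 + (0.186991 − 0.316865)/3 = 0.143700
T(2,1) = 0.154480 + (0.154480 − 0.186991)/3 = 0.143643
T(3,1) = 0.146694 + (0.146694 − 0.154480)/3 = 0.144099
T(2,2) = 0.143643 + (0.143643 − 0.143700)/15 = 0.143639
T(3,2) = 0.144099 + (0.144099 − 0.143643)/15 = 0.144129
T(3,3) = 0.144129 + (0.144129 − 0.143639)/63 = 0.144137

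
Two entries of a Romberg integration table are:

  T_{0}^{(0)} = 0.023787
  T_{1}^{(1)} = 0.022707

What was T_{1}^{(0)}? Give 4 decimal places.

From T_{1}^{(1)} = (4·T_{1}^{(0)} − T_{0}^{(0)})/3, solve for T_{1}^{(0)}:
4·T_{1}^{(0)} = 3·0.022707 + 0.023787 = 0.091908
T_{1}^{(0)} = 0.022977

0.0230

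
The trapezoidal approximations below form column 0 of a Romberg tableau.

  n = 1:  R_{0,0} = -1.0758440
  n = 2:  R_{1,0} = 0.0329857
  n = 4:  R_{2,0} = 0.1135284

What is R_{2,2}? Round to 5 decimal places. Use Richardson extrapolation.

Richardson extrapolation on the trapezoidal column (denominator 4−1=3):
R_{1,1} = 0.0329857 + (0.0329857 − (-1.0758440))/3 = 0.4025956
R_{2,1} = (4·0.1135284 − 0.0329857) / 3 = 0.1403760
R_{2,2} = 0.1403760 + (0.1403760 − 0.4025956)/15 = 0.1228947

0.12289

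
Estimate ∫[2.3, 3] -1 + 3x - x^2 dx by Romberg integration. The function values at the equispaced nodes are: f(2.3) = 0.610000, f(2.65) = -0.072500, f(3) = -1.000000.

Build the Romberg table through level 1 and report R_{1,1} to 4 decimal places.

-0.0793

R_{0,0} (trapezoid, 1 panel, h=0.7000): -0.136500
R_{1,0} (trapezoid, 2 panels, h=0.3500): -0.093625
R_{1,1} = -0.093625 + (-0.093625 − (-0.136500))/3 = -0.079333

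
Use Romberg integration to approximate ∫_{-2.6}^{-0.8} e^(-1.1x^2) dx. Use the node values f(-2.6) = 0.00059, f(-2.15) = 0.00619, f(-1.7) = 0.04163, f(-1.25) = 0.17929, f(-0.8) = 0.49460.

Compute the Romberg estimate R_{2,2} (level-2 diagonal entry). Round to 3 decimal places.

R_{0,0} (trapezoid, 1 panel, h=1.8000): 0.44567
R_{1,0} (trapezoid, 2 panels, h=0.9000): 0.26030
R_{2,0} (trapezoid, 4 panels, h=0.4500): 0.21362
R_{1,1} = 0.26030 + (0.26030 − 0.44567)/3 = 0.19851
R_{2,1} = 0.21362 + (0.21362 − 0.26030)/3 = 0.19806
R_{2,2} = 0.19806 + (0.19806 − 0.19851)/15 = 0.19803

0.198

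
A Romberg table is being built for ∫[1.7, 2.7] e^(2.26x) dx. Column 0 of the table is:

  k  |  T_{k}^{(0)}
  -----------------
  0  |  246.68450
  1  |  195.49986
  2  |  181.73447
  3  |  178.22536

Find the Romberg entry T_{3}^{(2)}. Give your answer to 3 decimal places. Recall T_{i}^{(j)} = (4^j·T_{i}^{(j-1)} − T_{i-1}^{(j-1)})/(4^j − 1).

177.050

T_{2}^{(1)} = (4·181.73447 − 195.49986) / 3 = 177.14601
T_{3}^{(1)} = 178.22536 + (178.22536 − 181.73447)/3 = 177.05566
T_{3}^{(2)} = (16·177.05566 − 177.14601) / 15 = 177.04964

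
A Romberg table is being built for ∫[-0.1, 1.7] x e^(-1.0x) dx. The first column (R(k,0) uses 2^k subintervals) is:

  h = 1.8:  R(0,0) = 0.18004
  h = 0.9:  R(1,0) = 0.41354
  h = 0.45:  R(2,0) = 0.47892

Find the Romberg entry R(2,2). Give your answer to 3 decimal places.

0.501

R(1,1) = (4·0.41354 − 0.18004) / 3 = 0.49137
R(2,1) = 0.47892 + (0.47892 − 0.41354)/3 = 0.50071
R(2,2) = 0.50071 + (0.50071 − 0.49137)/15 = 0.50133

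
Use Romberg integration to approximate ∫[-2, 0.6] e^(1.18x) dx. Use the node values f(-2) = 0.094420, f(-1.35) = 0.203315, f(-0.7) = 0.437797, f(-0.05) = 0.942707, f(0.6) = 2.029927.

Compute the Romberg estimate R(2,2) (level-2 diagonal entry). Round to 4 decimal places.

1.6408

R(0,0) (trapezoid, 1 panel, h=2.6000): 2.761651
R(1,0) (trapezoid, 2 panels, h=1.3000): 1.949962
R(2,0) (trapezoid, 4 panels, h=0.6500): 1.719895
R(1,1) = 1.949962 + (1.949962 − 2.761651)/3 = 1.679399
R(2,1) = 1.719895 + (1.719895 − 1.949962)/3 = 1.643206
R(2,2) = 1.643206 + (1.643206 − 1.679399)/15 = 1.640793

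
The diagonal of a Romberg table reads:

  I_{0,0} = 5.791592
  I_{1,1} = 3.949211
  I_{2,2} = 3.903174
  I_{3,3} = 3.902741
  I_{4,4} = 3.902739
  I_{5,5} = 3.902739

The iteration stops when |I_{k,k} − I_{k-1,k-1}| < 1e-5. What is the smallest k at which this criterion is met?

k = 4

|I_{1,1} − I_{0,0}| = 1.842381 ≥ 1e-5
|I_{2,2} − I_{1,1}| = 0.046037 ≥ 1e-5
|I_{3,3} − I_{2,2}| = 0.000433 ≥ 1e-5
|I_{4,4} − I_{3,3}| = 0.000002 < 1e-5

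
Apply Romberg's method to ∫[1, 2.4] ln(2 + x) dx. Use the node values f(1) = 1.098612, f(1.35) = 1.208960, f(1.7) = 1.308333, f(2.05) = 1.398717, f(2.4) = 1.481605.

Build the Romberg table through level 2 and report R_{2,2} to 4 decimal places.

R_{0,0} (trapezoid, 1 panel, h=1.4000): 1.806152
R_{1,0} (trapezoid, 2 panels, h=0.7000): 1.818909
R_{2,0} (trapezoid, 4 panels, h=0.3500): 1.822141
R_{1,1} = 1.818909 + (1.818909 − 1.806152)/3 = 1.823161
R_{2,1} = 1.822141 + (1.822141 − 1.818909)/3 = 1.823218
R_{2,2} = 1.823218 + (1.823218 − 1.823161)/15 = 1.823222

1.8232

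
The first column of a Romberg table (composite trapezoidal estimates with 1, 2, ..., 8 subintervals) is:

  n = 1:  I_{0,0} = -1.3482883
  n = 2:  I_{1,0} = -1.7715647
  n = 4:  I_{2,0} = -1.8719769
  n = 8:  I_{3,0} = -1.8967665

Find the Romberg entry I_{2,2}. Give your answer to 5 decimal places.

Richardson extrapolation on the trapezoidal column (denominator 4−1=3):
I_{1,1} = (4·(-1.7715647) − (-1.3482883)) / 3 = -1.9126568
I_{2,1} = -1.8719769 + (-1.8719769 − (-1.7715647))/3 = -1.9054476
I_{2,2} = (16·(-1.9054476) − (-1.9126568)) / 15 = -1.9049670
(Column j=1 coincides with Simpson's rule on the same nodes.)

-1.90497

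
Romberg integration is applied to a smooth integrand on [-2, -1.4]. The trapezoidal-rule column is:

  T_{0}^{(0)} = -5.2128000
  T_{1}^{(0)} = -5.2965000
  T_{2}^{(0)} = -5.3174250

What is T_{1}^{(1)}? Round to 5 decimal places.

Richardson extrapolation on the trapezoidal column (denominator 4−1=3):
T_{1}^{(1)} = -5.2965000 + (-5.2965000 − (-5.2128000))/3 = -5.3244000

-5.32440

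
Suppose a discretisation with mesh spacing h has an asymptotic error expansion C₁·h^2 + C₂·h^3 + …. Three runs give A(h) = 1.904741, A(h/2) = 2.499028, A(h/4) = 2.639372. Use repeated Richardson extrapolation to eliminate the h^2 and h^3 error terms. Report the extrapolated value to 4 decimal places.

First eliminate the h^2 term (factor 2^2 = 4):
  B₁ = (4·2.499028 − 1.904741)/3 = 2.697124
  B₂ = (4·2.639372 − 2.499028)/3 = 2.686153
Then eliminate the h^3 term (factor 2^3 = 8):
  (8·2.686153 − 2.697124)/7 = 2.684586

2.6846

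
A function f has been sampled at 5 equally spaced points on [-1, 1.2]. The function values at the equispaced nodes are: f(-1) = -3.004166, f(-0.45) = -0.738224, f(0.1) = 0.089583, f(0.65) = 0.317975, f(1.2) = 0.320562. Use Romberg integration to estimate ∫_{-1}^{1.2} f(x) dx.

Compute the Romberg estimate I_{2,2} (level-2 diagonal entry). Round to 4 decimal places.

I_{0,0} (trapezoid, 1 panel, h=2.2000): -2.951964
I_{1,0} (trapezoid, 2 panels, h=1.1000): -1.377441
I_{2,0} (trapezoid, 4 panels, h=0.5500): -0.919857
I_{1,1} = -1.377441 + (-1.377441 − (-2.951964))/3 = -0.852600
I_{2,1} = -0.919857 + (-0.919857 − (-1.377441))/3 = -0.767329
I_{2,2} = -0.767329 + (-0.767329 − (-0.852600))/15 = -0.761644

-0.7616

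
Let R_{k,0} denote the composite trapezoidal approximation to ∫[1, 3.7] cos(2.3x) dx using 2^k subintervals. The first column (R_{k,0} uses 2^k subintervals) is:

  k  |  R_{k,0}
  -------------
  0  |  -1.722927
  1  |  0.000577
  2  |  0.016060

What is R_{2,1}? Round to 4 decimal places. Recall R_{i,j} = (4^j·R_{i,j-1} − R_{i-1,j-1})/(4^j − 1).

0.0212

Richardson extrapolation on the trapezoidal column (denominator 4−1=3):
R_{2,1} = (4·0.016060 − 0.000577) / 3 = 0.021221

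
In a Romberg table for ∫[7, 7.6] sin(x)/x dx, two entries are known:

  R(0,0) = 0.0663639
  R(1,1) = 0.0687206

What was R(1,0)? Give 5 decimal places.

0.06813

From R(1,1) = (4·R(1,0) − R(0,0))/3, solve for R(1,0):
4·R(1,0) = 3·0.0687206 + 0.0663639 = 0.2725257
R(1,0) = 0.0681314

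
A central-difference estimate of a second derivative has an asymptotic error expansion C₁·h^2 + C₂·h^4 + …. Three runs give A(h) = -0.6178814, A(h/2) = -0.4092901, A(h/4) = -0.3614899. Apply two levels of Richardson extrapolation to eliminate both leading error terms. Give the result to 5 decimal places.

-0.34594

First eliminate the h^2 term (factor 2^2 = 4):
  B₁ = (4·(-0.4092901) − (-0.6178814))/3 = -0.3397597
  B₂ = (4·(-0.3614899) − (-0.4092901))/3 = -0.3455565
Then eliminate the h^4 term (factor 2^4 = 16):
  (16·(-0.3455565) − (-0.3397597))/15 = -0.3459430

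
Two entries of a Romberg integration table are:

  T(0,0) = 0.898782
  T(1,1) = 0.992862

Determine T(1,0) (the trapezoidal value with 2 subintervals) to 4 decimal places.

From T(1,1) = (4·T(1,0) − T(0,0))/3, solve for T(1,0):
4·T(1,0) = 3·0.992862 + 0.898782 = 3.877368
T(1,0) = 0.969342

0.9693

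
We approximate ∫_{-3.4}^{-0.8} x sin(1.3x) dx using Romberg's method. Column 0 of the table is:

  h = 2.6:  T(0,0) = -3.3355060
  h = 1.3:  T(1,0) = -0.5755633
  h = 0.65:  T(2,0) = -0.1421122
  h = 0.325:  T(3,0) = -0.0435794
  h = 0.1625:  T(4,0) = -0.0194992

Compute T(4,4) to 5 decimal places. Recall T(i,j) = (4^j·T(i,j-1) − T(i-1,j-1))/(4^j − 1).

T(1,1) = -0.5755633 + (-0.5755633 − (-3.3355060))/3 = 0.3444176
T(2,1) = -0.1421122 + (-0.1421122 − (-0.5755633))/3 = 0.0023715
T(3,1) = -0.0435794 + (-0.0435794 − (-0.1421122))/3 = -0.0107351
T(4,1) = -0.0194992 + (-0.0194992 − (-0.0435794))/3 = -0.0114725
T(2,2) = (16·0.0023715 − 0.3444176) / 15 = -0.0204316
T(3,2) = -0.0107351 + (-0.0107351 − 0.0023715)/15 = -0.0116089
T(4,2) = (16·(-0.0114725) − (-0.0107351)) / 15 = -0.0115217
T(3,3) = -0.0116089 + (-0.0116089 − (-0.0204316))/63 = -0.0114689
T(4,3) = -0.0115217 + (-0.0115217 − (-0.0116089))/63 = -0.0115203
T(4,4) = (256·(-0.0115203) − (-0.0114689)) / 255 = -0.0115205

-0.01152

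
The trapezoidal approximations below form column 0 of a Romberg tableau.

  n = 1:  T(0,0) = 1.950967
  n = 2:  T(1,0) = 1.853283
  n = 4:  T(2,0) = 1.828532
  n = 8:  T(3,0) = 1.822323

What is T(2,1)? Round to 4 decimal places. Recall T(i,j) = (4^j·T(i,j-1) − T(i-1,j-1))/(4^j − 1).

1.8203

Richardson extrapolation on the trapezoidal column (denominator 4−1=3):
T(2,1) = 1.828532 + (1.828532 − 1.853283)/3 = 1.820282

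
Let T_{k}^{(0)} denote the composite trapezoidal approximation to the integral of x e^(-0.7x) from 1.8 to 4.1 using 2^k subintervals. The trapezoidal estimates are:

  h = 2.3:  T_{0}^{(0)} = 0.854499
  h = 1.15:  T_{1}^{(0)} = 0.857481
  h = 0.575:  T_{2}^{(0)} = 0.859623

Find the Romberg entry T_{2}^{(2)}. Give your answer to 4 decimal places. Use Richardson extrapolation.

Richardson extrapolation on the trapezoidal column (denominator 4−1=3):
T_{1}^{(1)} = (4·0.857481 − 0.854499) / 3 = 0.858475
T_{2}^{(1)} = 0.859623 + (0.859623 − 0.857481)/3 = 0.860337
T_{2}^{(2)} = (16·0.860337 − 0.858475) / 15 = 0.860461

0.8605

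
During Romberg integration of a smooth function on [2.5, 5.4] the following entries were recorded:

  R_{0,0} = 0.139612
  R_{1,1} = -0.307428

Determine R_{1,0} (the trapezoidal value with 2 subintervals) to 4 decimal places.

From R_{1,1} = (4·R_{1,0} − R_{0,0})/3, solve for R_{1,0}:
4·R_{1,0} = 3·(-0.307428) + 0.139612 = -0.782672
R_{1,0} = -0.195668

-0.1957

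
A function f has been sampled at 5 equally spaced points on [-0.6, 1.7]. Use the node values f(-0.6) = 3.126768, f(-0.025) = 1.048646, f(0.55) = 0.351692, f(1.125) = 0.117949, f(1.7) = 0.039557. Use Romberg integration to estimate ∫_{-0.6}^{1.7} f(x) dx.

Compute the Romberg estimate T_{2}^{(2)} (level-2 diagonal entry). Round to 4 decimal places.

1.6283

T_{0}^{(0)} (trapezoid, 1 panel, h=2.3000): 3.641274
T_{1}^{(0)} (trapezoid, 2 panels, h=1.1500): 2.225083
T_{2}^{(0)} (trapezoid, 4 panels, h=0.5750): 1.783333
T_{1}^{(1)} = 2.225083 + (2.225083 − 3.641274)/3 = 1.753019
T_{2}^{(1)} = 1.783333 + (1.783333 − 2.225083)/3 = 1.636083
T_{2}^{(2)} = 1.636083 + (1.636083 − 1.753019)/15 = 1.628287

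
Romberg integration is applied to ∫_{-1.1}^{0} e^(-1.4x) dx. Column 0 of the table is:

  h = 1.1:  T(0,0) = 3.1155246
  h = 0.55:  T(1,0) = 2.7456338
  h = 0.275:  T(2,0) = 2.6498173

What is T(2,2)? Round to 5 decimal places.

Richardson extrapolation on the trapezoidal column (denominator 4−1=3):
T(1,1) = 2.7456338 + (2.7456338 − 3.1155246)/3 = 2.6223369
T(2,1) = (4·2.6498173 − 2.7456338) / 3 = 2.6178785
T(2,2) = (16·2.6178785 − 2.6223369) / 15 = 2.6175813

2.61758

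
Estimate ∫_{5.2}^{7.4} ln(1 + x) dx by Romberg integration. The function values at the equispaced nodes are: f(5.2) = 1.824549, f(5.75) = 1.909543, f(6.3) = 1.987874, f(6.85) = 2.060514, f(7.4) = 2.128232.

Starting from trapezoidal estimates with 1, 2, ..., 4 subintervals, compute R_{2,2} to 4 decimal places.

4.3649

R_{0,0} (trapezoid, 1 panel, h=2.2000): 4.348059
R_{1,0} (trapezoid, 2 panels, h=1.1000): 4.360691
R_{2,0} (trapezoid, 4 panels, h=0.5500): 4.363877
R_{1,1} = 4.360691 + (4.360691 − 4.348059)/3 = 4.364902
R_{2,1} = 4.363877 + (4.363877 − 4.360691)/3 = 4.364939
R_{2,2} = 4.364939 + (4.364939 − 4.364902)/15 = 4.364941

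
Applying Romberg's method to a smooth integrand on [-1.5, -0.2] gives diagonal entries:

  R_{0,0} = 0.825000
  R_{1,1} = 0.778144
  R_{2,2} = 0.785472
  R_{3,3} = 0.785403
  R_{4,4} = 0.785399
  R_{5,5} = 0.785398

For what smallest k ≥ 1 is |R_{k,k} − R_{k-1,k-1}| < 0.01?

|R_{1,1} − R_{0,0}| = 0.046856 ≥ 0.01
|R_{2,2} − R_{1,1}| = 0.007328 < 0.01

k = 2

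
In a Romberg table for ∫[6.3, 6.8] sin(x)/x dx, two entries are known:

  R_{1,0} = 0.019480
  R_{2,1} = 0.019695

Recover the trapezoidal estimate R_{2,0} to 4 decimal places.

0.0196

From R_{2,1} = (4·R_{2,0} − R_{1,0})/3, solve for R_{2,0}:
4·R_{2,0} = 3·0.019695 + 0.019480 = 0.078565
R_{2,0} = 0.019641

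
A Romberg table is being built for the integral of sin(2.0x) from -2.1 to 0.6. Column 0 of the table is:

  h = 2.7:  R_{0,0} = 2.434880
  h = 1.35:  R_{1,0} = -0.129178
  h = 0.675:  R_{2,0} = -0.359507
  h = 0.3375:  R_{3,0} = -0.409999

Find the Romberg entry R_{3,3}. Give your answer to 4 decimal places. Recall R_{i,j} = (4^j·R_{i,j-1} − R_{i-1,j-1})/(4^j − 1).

-0.4266

Richardson extrapolation on the trapezoidal column (denominator 4−1=3):
R_{1,1} = (4·(-0.129178) − 2.434880) / 3 = -0.983864
R_{2,1} = (4·(-0.359507) − (-0.129178)) / 3 = -0.436283
R_{3,1} = -0.409999 + (-0.409999 − (-0.359507))/3 = -0.426830
R_{2,2} = (16·(-0.436283) − (-0.983864)) / 15 = -0.399778
R_{3,2} = -0.426830 + (-0.426830 − (-0.436283))/15 = -0.426200
R_{3,3} = -0.426200 + (-0.426200 − (-0.399778))/63 = -0.426619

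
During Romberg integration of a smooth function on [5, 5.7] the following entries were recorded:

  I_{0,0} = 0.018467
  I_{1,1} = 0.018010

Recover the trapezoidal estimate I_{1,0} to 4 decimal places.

0.0181

From I_{1,1} = (4·I_{1,0} − I_{0,0})/3, solve for I_{1,0}:
4·I_{1,0} = 3·0.018010 + 0.018467 = 0.072497
I_{1,0} = 0.018124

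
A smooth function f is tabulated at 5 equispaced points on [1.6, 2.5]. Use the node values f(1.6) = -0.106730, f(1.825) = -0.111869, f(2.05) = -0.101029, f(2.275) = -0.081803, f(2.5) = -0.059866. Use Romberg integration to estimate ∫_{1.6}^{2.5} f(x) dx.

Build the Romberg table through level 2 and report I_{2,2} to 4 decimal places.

-0.0858

I_{0,0} (trapezoid, 1 panel, h=0.9000): -0.074968
I_{1,0} (trapezoid, 2 panels, h=0.4500): -0.082947
I_{2,0} (trapezoid, 4 panels, h=0.2250): -0.085050
I_{1,1} = -0.082947 + (-0.082947 − (-0.074968))/3 = -0.085607
I_{2,1} = -0.085050 + (-0.085050 − (-0.082947))/3 = -0.085751
I_{2,2} = -0.085751 + (-0.085751 − (-0.085607))/15 = -0.085761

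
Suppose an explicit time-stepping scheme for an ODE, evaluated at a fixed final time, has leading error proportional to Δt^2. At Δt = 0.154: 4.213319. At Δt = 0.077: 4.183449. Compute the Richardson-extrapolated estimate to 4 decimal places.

4.1735

Extrapolated value = (4·A(Δt/2) − A(Δt)) / (4 − 1)
= (4·4.183449 − 4.213319) / 3
= 12.520477 / 3 = 4.173492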